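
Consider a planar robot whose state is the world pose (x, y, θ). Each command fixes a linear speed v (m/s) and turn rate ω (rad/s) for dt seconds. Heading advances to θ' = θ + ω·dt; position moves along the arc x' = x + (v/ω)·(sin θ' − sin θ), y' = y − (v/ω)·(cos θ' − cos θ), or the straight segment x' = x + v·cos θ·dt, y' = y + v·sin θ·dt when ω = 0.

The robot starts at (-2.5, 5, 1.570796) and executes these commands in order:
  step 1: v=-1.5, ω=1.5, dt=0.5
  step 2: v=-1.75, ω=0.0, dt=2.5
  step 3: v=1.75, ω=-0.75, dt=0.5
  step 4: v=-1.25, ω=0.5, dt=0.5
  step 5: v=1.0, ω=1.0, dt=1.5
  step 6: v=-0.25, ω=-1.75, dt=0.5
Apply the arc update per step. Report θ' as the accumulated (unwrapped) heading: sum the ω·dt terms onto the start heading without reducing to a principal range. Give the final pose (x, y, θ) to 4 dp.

step 1: θ'=2.3208 (R=-1.0000) → pose (-2.2317, 4.3184, 2.3208)
step 2: θ'=2.3208 (straight) → pose (0.7505, 1.1172, 2.3208)
step 3: θ'=1.9458 (R=-2.3333) → pose (0.2866, 1.8531, 1.9458)
step 4: θ'=2.1958 (R=-2.5000) → pose (0.5854, 1.3060, 2.1958)
step 5: θ'=3.6958 (R=1.0000) → pose (-0.7518, 1.5712, 3.6958)
step 6: θ'=2.8208 (R=0.1429) → pose (-0.6316, 1.5853, 2.8208)

(-0.6316, 1.5853, 2.8208)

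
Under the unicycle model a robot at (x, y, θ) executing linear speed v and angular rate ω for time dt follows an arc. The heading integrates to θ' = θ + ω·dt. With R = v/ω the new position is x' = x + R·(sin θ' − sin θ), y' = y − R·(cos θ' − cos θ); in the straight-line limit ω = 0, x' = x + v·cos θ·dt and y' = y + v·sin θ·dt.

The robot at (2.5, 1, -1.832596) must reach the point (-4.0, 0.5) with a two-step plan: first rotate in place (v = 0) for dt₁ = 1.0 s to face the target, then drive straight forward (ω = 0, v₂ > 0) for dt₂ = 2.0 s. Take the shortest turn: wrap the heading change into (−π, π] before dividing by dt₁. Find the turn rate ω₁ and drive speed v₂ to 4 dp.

ω₁ = -1.2322, v₂ = 3.2596

heading to target = atan2(0.5−1, -4−2.5) = -3.0648
Δθ = wrap(-3.0648 − -1.8326) = -1.2322; ω₁ = Δθ/dt₁ = -1.2322
distance = √((-4−2.5)² + (0.5−1)²) = 6.5192; v₂ = distance/dt₂ = 3.2596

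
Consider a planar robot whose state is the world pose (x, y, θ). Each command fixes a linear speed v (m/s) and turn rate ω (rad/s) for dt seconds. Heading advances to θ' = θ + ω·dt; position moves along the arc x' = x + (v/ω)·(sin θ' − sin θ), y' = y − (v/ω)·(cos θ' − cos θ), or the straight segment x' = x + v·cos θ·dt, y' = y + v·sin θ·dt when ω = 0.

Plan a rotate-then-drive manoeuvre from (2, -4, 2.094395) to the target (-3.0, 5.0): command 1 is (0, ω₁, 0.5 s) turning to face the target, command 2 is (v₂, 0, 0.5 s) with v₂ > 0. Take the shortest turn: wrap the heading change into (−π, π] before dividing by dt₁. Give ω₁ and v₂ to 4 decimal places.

ω₁ = -0.0330, v₂ = 20.5913

heading to target = atan2(5−-4, -3−2) = 2.0779
Δθ = wrap(2.0779 − 2.0944) = -0.0165; ω₁ = Δθ/dt₁ = -0.0330
distance = √((-3−2)² + (5−-4)²) = 10.2956; v₂ = distance/dt₂ = 20.5913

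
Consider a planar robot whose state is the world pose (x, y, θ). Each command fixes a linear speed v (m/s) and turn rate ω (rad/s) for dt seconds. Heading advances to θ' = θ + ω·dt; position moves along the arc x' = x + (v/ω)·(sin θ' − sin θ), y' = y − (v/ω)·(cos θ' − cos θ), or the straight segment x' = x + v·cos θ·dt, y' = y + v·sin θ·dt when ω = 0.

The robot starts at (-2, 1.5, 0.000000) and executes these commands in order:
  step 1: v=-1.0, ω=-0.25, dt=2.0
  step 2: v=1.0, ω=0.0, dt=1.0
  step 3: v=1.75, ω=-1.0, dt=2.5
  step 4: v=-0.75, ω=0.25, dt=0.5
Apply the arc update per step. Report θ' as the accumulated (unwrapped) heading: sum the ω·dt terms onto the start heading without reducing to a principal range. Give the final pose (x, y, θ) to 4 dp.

step 1: θ'=-0.5000 (R=4.0000) → pose (-3.9177, 1.9897, -0.5000)
step 2: θ'=-0.5000 (straight) → pose (-3.0401, 1.5102, -0.5000)
step 3: θ'=-3.0000 (R=-1.7500) → pose (-3.6322, -1.7580, -3.0000)
step 4: θ'=-2.8750 (R=-3.0000) → pose (-3.2652, -1.6821, -2.8750)

(-3.2652, -1.6821, -2.8750)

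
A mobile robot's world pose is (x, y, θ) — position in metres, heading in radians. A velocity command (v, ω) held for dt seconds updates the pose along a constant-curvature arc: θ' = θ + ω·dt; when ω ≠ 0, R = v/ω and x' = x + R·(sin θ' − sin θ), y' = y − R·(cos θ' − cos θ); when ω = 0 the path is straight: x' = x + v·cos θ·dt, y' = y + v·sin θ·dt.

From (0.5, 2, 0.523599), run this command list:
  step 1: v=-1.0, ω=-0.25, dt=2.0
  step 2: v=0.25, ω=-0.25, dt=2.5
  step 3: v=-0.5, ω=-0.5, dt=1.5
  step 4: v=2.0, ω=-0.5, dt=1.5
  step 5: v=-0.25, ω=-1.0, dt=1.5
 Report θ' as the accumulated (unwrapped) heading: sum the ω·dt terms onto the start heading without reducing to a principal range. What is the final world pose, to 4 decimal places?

(-1.3540, -0.9003, -3.6014)

step 1: θ'=0.0236 (R=4.0000) → pose (-1.4056, 1.4652, 0.0236)
step 2: θ'=-0.6014 (R=-1.0000) → pose (-0.8162, 1.2900, -0.6014)
step 3: θ'=-1.3514 (R=1.0000) → pose (-1.2264, 1.8969, -1.3514)
step 4: θ'=-2.1014 (R=-4.0000) → pose (-1.6806, -0.9978, -2.1014)
step 5: θ'=-3.6014 (R=0.2500) → pose (-1.3540, -0.9003, -3.6014)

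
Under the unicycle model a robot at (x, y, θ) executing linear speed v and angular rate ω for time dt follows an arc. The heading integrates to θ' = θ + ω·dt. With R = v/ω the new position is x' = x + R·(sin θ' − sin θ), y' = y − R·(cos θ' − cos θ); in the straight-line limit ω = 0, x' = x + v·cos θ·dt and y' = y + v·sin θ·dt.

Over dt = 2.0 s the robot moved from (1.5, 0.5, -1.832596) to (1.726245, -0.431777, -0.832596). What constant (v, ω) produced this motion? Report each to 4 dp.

Δθ = -0.832596 − -1.832596 = 1.000000
ω = Δθ/dt = 1.000000/2.0 = 0.5000
R = −Δy/(cos θ' − cos θ) = 1.0000
v = R·ω = 1.0000·0.5000 = 0.5000

v = 0.5000, ω = 0.5000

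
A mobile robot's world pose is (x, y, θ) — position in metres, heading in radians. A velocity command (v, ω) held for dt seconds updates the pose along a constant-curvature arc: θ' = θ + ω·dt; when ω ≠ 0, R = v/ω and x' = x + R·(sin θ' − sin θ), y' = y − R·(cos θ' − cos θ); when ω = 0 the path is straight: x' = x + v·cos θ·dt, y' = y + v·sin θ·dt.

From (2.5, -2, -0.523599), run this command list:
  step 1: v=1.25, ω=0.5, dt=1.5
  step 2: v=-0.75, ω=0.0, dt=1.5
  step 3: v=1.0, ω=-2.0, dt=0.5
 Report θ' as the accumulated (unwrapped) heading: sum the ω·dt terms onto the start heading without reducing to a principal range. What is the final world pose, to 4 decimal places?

(3.6765, -2.6532, -0.7736)

step 1: θ'=0.2264 (R=2.5000) → pose (4.3112, -2.2711, 0.2264)
step 2: θ'=0.2264 (straight) → pose (3.2149, -2.5237, 0.2264)
step 3: θ'=-0.7736 (R=-0.5000) → pose (3.6765, -2.6532, -0.7736)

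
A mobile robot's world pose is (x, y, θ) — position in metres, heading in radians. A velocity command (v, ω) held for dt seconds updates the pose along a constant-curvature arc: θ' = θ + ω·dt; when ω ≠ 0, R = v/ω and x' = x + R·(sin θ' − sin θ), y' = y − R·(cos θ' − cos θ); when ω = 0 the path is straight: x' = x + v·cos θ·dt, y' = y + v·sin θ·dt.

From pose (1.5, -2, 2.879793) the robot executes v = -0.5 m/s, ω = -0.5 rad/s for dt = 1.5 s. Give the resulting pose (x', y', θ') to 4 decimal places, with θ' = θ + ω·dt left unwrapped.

(2.0890, -2.4356, 2.1298)

θ' = 2.8798 + -0.5·1.5 = 2.1298
R = v/ω = -0.5/-0.5 = 1.0000
x' = 1.5 + 1.0000·(sin 2.1298 − sin 2.8798) = 2.0890
y' = -2 − 1.0000·(cos 2.1298 − cos 2.8798) = -2.4356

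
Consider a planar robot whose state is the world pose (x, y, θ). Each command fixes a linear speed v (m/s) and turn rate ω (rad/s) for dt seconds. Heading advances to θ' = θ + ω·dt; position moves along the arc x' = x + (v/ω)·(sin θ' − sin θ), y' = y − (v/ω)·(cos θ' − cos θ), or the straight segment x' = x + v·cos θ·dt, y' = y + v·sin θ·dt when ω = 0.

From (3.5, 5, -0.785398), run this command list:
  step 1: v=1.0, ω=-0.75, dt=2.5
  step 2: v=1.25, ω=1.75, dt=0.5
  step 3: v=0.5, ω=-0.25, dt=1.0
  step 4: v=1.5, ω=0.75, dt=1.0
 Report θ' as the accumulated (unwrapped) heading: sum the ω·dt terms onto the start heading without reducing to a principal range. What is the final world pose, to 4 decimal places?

(2.5098, 0.4648, -1.2854)

step 1: θ'=-2.6604 (R=-1.3333) → pose (3.1743, 2.8753, -2.6604)
step 2: θ'=-1.7854 (R=0.7143) → pose (2.8070, 2.3942, -1.7854)
step 3: θ'=-2.0354 (R=-2.0000) → pose (2.6409, 1.9240, -2.0354)
step 4: θ'=-1.2854 (R=2.0000) → pose (2.5098, 0.4648, -1.2854)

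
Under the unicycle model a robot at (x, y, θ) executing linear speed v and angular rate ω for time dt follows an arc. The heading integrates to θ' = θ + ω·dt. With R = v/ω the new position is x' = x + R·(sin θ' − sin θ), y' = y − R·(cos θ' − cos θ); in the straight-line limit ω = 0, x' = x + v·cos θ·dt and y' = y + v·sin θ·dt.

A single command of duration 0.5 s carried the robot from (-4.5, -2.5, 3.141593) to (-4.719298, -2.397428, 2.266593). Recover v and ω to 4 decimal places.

v = 0.5000, ω = -1.7500

Δθ = 2.266593 − 3.141593 = -0.875000
ω = Δθ/dt = -0.875000/0.5 = -1.7500
R = Δx/(sin θ' − sin θ) = -0.2857
v = R·ω = -0.2857·-1.7500 = 0.5000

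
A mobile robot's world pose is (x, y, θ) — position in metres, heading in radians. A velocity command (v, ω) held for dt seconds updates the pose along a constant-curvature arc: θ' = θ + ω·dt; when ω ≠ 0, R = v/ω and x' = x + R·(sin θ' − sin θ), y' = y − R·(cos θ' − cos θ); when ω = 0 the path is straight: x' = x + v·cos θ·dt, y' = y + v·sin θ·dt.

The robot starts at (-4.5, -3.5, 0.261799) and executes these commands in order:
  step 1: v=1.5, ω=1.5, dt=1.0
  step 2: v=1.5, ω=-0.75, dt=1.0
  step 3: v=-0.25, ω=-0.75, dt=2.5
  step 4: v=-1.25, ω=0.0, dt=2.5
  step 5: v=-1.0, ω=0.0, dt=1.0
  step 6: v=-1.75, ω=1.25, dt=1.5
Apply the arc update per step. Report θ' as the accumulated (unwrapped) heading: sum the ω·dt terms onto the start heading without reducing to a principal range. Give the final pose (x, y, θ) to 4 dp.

step 1: θ'=1.7618 (R=1.0000) → pose (-3.7770, -2.3442, 1.7618)
step 2: θ'=1.0118 (R=-2.0000) → pose (-3.5090, -0.9039, 1.0118)
step 3: θ'=-0.8632 (R=0.3333) → pose (-4.0449, -0.9438, -0.8632)
step 4: θ'=-0.8632 (straight) → pose (-6.0761, 1.4310, -0.8632)
step 5: θ'=-0.8632 (straight) → pose (-6.7261, 2.1909, -0.8632)
step 6: θ'=1.0118 (R=-1.4000) → pose (-8.9769, 2.0234, 1.0118)

(-8.9769, 2.0234, 1.0118)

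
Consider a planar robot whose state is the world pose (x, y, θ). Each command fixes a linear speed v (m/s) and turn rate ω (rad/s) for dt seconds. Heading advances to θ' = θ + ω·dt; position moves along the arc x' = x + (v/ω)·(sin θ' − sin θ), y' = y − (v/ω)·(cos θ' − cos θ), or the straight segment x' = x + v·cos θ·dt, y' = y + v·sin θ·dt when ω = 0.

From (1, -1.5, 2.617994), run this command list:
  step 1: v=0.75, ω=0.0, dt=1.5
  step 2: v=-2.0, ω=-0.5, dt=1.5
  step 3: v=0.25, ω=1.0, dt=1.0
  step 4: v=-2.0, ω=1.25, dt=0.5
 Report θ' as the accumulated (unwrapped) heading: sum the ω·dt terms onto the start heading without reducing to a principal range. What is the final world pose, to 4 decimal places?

step 1: θ'=2.6180 (straight) → pose (0.0257, -0.9375, 2.6180)
step 2: θ'=1.8680 (R=4.0000) → pose (1.8504, -3.2302, 1.8680)
step 3: θ'=2.8680 (R=0.2500) → pose (1.6789, -3.0627, 2.8680)
step 4: θ'=3.4930 (R=-1.6000) → pose (2.6619, -3.0245, 3.4930)

(2.6619, -3.0245, 3.4930)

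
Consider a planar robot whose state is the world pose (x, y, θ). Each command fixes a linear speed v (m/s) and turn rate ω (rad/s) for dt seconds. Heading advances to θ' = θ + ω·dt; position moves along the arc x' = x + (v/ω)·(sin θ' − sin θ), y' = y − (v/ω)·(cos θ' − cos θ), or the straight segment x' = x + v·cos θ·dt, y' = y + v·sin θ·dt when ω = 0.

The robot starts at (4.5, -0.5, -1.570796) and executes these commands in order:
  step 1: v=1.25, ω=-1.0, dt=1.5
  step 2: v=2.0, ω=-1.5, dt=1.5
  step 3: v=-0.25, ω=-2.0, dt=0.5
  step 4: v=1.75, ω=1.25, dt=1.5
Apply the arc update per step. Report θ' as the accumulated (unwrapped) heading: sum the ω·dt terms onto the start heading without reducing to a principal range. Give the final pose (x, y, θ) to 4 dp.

(3.4459, 2.0596, -4.4458)

step 1: θ'=-3.0708 (R=-1.2500) → pose (3.3384, -1.7469, -3.0708)
step 2: θ'=-5.3208 (R=-1.3333) → pose (2.1500, 0.3452, -5.3208)
step 3: θ'=-6.3208 (R=0.1250) → pose (2.0428, 0.2917, -6.3208)
step 4: θ'=-4.4458 (R=1.4000) → pose (3.4459, 2.0596, -4.4458)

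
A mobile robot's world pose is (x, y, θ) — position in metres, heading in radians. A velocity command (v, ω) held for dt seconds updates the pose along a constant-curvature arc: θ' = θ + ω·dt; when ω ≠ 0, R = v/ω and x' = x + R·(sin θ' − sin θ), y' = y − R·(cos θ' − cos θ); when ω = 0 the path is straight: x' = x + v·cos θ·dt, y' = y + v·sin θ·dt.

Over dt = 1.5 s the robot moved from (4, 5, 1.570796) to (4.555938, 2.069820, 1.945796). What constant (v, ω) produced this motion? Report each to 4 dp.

Δθ = 1.945796 − 1.570796 = 0.375000
ω = Δθ/dt = 0.375000/1.5 = 0.2500
R = −Δy/(cos θ' − cos θ) = -8.0000
v = R·ω = -8.0000·0.2500 = -2.0000

v = -2.0000, ω = 0.2500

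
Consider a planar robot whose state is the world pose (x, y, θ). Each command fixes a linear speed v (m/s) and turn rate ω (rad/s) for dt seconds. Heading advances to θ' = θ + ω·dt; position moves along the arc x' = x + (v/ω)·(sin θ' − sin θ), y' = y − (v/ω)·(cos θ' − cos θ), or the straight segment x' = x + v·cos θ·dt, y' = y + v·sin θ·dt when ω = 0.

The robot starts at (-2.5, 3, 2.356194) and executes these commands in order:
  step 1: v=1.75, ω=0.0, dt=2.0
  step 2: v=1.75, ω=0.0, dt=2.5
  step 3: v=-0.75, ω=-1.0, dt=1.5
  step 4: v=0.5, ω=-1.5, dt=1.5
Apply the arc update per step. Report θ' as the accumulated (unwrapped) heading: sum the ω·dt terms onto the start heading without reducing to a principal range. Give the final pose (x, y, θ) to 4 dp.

step 1: θ'=2.3562 (straight) → pose (-4.9749, 5.4749, 2.3562)
step 2: θ'=2.3562 (straight) → pose (-8.0685, 8.5685, 2.3562)
step 3: θ'=0.8562 (R=0.7500) → pose (-8.0323, 7.5467, 0.8562)
step 4: θ'=-1.3938 (R=-0.3333) → pose (-7.4524, 7.3869, -1.3938)

(-7.4524, 7.3869, -1.3938)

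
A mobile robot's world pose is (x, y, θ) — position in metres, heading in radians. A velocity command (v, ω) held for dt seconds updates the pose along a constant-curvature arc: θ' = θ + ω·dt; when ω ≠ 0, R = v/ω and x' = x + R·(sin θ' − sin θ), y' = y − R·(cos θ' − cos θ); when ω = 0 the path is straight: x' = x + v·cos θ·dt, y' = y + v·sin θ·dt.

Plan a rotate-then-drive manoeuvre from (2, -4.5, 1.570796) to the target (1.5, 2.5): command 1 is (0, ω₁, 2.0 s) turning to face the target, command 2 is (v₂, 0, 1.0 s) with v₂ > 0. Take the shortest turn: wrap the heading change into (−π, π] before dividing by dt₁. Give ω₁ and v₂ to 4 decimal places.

ω₁ = 0.0357, v₂ = 7.0178

heading to target = atan2(2.5−-4.5, 1.5−2) = 1.6421
Δθ = wrap(1.6421 − 1.5708) = 0.0713; ω₁ = Δθ/dt₁ = 0.0357
distance = √((1.5−2)² + (2.5−-4.5)²) = 7.0178; v₂ = distance/dt₂ = 7.0178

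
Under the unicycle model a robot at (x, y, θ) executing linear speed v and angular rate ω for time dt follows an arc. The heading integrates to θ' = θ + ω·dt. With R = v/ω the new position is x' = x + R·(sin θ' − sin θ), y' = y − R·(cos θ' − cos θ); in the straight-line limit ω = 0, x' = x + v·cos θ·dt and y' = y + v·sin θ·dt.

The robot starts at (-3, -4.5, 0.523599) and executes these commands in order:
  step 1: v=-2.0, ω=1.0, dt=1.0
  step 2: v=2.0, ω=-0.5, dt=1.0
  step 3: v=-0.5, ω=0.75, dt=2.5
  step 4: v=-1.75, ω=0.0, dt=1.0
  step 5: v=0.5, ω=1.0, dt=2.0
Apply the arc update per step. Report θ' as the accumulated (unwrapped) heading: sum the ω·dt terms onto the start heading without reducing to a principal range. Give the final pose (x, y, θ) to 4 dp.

step 1: θ'=1.5236 (R=-2.0000) → pose (-3.9978, -6.1377, 1.5236)
step 2: θ'=1.0236 (R=-4.0000) → pose (-3.4182, -4.2452, 1.0236)
step 3: θ'=2.8986 (R=-0.6667) → pose (-3.0093, -5.2392, 2.8986)
step 4: θ'=2.8986 (straight) → pose (-1.3107, -5.6602, 2.8986)
step 5: θ'=4.8986 (R=0.5000) → pose (-1.9223, -6.2381, 4.8986)

(-1.9223, -6.2381, 4.8986)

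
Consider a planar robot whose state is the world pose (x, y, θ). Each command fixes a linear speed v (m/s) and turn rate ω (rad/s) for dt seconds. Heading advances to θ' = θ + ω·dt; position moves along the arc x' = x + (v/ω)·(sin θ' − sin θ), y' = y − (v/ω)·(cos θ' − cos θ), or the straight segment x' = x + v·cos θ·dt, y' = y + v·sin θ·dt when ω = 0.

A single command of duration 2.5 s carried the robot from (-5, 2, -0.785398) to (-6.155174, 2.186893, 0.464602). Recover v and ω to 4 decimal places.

v = -0.5000, ω = 0.5000

Δθ = 0.464602 − -0.785398 = 1.250000
ω = Δθ/dt = 1.250000/2.5 = 0.5000
R = Δx/(sin θ' − sin θ) = -1.0000
v = R·ω = -1.0000·0.5000 = -0.5000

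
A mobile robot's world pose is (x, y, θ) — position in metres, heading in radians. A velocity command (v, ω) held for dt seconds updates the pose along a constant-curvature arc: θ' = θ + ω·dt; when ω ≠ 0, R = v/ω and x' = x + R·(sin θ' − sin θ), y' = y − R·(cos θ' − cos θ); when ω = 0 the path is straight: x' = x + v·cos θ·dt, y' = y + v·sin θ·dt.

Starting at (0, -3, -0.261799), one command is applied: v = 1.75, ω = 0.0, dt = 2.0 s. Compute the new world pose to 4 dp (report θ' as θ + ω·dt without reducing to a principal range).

(3.3807, -3.9059, -0.2618)

θ' = -0.2618 + 0.0·2.0 = -0.2618
ω = 0 → straight: x' = 0 + 1.75·cos(-0.2618)·2.0 = 3.3807
y' = -3 + 1.75·sin(-0.2618)·2.0 = -3.9059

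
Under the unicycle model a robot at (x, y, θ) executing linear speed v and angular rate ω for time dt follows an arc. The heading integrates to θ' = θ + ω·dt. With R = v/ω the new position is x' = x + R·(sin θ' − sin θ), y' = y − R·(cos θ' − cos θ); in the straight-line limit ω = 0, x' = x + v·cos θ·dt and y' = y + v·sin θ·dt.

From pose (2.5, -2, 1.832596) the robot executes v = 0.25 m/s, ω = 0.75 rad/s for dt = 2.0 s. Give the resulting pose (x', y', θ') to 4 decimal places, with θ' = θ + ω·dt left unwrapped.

(2.1147, -1.7590, 3.3326)

θ' = 1.8326 + 0.75·2.0 = 3.3326
R = v/ω = 0.25/0.75 = 0.3333
x' = 2.5 + 0.3333·(sin 3.3326 − sin 1.8326) = 2.1147
y' = -2 − 0.3333·(cos 3.3326 − cos 1.8326) = -1.7590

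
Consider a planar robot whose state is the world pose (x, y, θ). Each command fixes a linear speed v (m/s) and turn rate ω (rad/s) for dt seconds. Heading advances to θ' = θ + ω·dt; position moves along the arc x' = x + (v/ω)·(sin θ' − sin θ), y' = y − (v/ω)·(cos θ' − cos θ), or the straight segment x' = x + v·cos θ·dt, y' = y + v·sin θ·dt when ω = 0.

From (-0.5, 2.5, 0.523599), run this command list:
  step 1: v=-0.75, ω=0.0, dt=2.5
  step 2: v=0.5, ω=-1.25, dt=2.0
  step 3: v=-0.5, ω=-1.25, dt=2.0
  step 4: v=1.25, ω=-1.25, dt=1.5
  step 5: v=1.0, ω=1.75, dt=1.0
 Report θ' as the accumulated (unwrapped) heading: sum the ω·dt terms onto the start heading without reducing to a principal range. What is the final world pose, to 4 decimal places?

(0.8475, 2.8588, -4.6014)

step 1: θ'=0.5236 (straight) → pose (-2.1238, 1.5625, 0.5236)
step 2: θ'=-1.9764 (R=-0.4000) → pose (-1.5563, 1.0583, -1.9764)
step 3: θ'=-4.4764 (R=0.4000) → pose (-0.7998, 0.9940, -4.4764)
step 4: θ'=-6.3514 (R=-1.0000) → pose (0.2407, 2.2254, -6.3514)
step 5: θ'=-4.6014 (R=0.5714) → pose (0.8475, 2.8588, -4.6014)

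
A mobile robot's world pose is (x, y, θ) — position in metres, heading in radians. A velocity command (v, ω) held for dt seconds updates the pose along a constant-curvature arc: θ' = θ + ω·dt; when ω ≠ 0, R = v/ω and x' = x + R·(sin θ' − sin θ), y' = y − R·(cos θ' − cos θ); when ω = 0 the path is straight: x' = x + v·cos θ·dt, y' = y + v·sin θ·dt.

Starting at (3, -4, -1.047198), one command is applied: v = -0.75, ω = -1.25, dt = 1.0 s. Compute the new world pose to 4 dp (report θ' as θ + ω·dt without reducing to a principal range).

θ' = -1.0472 + -1.25·1.0 = -2.2972
R = v/ω = -0.75/-1.25 = 0.6000
x' = 3 + 0.6000·(sin -2.2972 − sin -1.0472) = 3.0711
y' = -4 − 0.6000·(cos -2.2972 − cos -1.0472) = -3.3015

(3.0711, -3.3015, -2.2972)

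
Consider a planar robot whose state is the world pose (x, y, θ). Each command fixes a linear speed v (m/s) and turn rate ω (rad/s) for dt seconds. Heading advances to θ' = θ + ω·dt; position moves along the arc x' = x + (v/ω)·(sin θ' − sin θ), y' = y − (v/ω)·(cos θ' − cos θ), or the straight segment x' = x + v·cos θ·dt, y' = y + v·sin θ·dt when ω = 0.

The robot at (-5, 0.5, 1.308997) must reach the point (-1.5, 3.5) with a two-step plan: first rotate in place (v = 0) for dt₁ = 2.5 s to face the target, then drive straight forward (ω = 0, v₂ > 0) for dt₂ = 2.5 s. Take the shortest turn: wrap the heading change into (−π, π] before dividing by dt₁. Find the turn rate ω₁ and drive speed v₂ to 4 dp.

ω₁ = -0.2401, v₂ = 1.8439

heading to target = atan2(3.5−0.5, -1.5−-5) = 0.7086
Δθ = wrap(0.7086 − 1.3090) = -0.6004; ω₁ = Δθ/dt₁ = -0.2401
distance = √((-1.5−-5)² + (3.5−0.5)²) = 4.6098; v₂ = distance/dt₂ = 1.8439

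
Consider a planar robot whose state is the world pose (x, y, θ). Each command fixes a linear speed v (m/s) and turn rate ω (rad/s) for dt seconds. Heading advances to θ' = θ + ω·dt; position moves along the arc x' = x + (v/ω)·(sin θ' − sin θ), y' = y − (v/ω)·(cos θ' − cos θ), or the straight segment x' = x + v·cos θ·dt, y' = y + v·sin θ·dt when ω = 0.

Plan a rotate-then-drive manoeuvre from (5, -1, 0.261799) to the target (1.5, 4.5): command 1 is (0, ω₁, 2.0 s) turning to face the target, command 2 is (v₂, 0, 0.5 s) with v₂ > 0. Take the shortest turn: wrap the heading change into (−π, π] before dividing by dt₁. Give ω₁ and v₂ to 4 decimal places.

ω₁ = 0.9379, v₂ = 13.0384

heading to target = atan2(4.5−-1, 1.5−5) = 2.1375
Δθ = wrap(2.1375 − 0.2618) = 1.8757; ω₁ = Δθ/dt₁ = 0.9379
distance = √((1.5−5)² + (4.5−-1)²) = 6.5192; v₂ = distance/dt₂ = 13.0384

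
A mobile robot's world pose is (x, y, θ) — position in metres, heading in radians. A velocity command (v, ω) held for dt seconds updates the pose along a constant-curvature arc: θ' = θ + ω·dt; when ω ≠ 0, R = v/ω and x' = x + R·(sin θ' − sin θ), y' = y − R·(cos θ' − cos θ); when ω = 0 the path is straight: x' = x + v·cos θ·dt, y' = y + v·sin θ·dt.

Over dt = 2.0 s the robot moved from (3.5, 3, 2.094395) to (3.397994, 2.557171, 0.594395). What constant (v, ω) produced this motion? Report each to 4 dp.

v = -0.2500, ω = -0.7500

Δθ = 0.594395 − 2.094395 = -1.500000
ω = Δθ/dt = -1.500000/2.0 = -0.7500
R = −Δy/(cos θ' − cos θ) = 0.3333
v = R·ω = 0.3333·-0.7500 = -0.2500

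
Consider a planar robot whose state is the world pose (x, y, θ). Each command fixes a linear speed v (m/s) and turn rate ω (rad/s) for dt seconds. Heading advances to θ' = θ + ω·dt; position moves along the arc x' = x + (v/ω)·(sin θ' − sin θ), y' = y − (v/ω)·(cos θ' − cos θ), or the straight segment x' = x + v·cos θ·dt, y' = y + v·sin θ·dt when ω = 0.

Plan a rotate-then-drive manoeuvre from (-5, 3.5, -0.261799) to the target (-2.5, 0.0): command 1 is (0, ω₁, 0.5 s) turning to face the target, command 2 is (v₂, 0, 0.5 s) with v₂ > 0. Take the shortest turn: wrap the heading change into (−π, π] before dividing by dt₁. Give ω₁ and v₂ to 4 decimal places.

heading to target = atan2(0−3.5, -2.5−-5) = -0.9505
Δθ = wrap(-0.9505 − -0.2618) = -0.6887; ω₁ = Δθ/dt₁ = -1.3775
distance = √((-2.5−-5)² + (0−3.5)²) = 4.3012; v₂ = distance/dt₂ = 8.6023

ω₁ = -1.3775, v₂ = 8.6023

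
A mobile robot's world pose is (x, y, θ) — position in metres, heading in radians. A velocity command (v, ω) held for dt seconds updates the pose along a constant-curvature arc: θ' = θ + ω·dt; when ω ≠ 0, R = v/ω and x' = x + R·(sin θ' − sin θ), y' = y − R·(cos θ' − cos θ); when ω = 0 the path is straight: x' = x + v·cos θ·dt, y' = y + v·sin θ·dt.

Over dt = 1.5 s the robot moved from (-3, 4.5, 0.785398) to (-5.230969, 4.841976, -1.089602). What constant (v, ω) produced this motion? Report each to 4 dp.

v = -1.7500, ω = -1.2500

Δθ = -1.089602 − 0.785398 = -1.875000
ω = Δθ/dt = -1.875000/1.5 = -1.2500
R = Δx/(sin θ' − sin θ) = 1.4000
v = R·ω = 1.4000·-1.2500 = -1.7500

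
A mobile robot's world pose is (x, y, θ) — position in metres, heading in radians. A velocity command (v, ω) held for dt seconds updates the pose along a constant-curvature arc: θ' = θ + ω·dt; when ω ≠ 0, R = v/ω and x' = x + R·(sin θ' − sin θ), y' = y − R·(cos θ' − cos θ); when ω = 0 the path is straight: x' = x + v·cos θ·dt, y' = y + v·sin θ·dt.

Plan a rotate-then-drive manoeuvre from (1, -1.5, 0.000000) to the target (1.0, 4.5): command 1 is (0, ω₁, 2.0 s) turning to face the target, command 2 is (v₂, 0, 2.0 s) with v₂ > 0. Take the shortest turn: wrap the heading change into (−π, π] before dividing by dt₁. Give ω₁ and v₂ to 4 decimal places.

heading to target = atan2(4.5−-1.5, 1−1) = 1.5708
Δθ = wrap(1.5708 − 0.0000) = 1.5708; ω₁ = Δθ/dt₁ = 0.7854
distance = √((1−1)² + (4.5−-1.5)²) = 6.0000; v₂ = distance/dt₂ = 3.0000

ω₁ = 0.7854, v₂ = 3.0000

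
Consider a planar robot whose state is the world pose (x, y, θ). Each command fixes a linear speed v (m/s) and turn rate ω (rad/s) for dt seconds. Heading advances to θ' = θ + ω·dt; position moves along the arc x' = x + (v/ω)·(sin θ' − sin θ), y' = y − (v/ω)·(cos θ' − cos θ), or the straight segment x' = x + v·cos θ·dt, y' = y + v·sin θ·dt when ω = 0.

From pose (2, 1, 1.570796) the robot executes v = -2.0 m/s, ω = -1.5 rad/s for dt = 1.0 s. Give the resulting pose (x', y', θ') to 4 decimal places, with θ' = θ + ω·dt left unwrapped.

θ' = 1.5708 + -1.5·1.0 = 0.0708
R = v/ω = -2.0/-1.5 = 1.3333
x' = 2 + 1.3333·(sin 0.0708 − sin 1.5708) = 0.7610
y' = 1 − 1.3333·(cos 0.0708 − cos 1.5708) = -0.3300

(0.7610, -0.3300, 0.0708)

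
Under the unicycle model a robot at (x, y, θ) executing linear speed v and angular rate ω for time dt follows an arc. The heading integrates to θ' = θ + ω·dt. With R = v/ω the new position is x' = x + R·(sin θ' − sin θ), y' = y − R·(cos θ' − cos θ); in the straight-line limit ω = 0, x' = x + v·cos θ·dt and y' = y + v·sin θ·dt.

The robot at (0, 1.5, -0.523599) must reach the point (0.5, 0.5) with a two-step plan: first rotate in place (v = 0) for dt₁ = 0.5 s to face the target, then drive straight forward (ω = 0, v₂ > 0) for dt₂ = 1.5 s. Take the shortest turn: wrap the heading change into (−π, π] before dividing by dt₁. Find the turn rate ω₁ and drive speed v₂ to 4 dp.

heading to target = atan2(0.5−1.5, 0.5−0) = -1.1071
Δθ = wrap(-1.1071 − -0.5236) = -0.5835; ω₁ = Δθ/dt₁ = -1.1671
distance = √((0.5−0)² + (0.5−1.5)²) = 1.1180; v₂ = distance/dt₂ = 0.7454

ω₁ = -1.1671, v₂ = 0.7454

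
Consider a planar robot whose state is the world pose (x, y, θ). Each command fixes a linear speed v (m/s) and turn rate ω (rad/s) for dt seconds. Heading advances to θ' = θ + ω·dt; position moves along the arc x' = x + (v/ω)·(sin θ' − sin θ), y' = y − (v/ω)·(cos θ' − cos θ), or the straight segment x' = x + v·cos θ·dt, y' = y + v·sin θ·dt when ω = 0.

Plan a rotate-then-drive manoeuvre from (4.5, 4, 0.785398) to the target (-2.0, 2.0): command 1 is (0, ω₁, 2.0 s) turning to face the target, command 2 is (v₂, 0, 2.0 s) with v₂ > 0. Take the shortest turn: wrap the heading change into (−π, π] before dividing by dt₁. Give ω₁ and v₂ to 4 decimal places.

heading to target = atan2(2−4, -2−4.5) = -2.8431
Δθ = wrap(-2.8431 − 0.7854) = 2.6547; ω₁ = Δθ/dt₁ = 1.3273
distance = √((-2−4.5)² + (2−4)²) = 6.8007; v₂ = distance/dt₂ = 3.4004

ω₁ = 1.3273, v₂ = 3.4004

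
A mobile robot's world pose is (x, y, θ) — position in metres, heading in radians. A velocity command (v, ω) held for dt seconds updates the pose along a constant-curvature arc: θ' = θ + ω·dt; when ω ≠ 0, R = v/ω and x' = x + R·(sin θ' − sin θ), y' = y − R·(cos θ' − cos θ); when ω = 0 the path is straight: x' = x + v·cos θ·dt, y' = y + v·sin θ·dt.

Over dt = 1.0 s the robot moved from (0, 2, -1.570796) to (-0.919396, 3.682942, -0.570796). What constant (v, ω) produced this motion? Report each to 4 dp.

v = -2.0000, ω = 1.0000

Δθ = -0.570796 − -1.570796 = 1.000000
ω = Δθ/dt = 1.000000/1.0 = 1.0000
R = −Δy/(cos θ' − cos θ) = -2.0000
v = R·ω = -2.0000·1.0000 = -2.0000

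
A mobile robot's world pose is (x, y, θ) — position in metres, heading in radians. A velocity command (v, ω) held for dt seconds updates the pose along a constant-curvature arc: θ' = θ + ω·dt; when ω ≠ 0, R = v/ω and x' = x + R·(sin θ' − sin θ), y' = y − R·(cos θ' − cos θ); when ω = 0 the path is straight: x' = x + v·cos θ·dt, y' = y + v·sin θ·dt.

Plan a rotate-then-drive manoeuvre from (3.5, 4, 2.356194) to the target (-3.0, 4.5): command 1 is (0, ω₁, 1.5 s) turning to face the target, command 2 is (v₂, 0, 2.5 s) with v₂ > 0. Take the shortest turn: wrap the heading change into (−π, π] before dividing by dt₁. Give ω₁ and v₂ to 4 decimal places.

ω₁ = 0.4724, v₂ = 2.6077

heading to target = atan2(4.5−4, -3−3.5) = 3.0648
Δθ = wrap(3.0648 − 2.3562) = 0.7086; ω₁ = Δθ/dt₁ = 0.4724
distance = √((-3−3.5)² + (4.5−4)²) = 6.5192; v₂ = distance/dt₂ = 2.6077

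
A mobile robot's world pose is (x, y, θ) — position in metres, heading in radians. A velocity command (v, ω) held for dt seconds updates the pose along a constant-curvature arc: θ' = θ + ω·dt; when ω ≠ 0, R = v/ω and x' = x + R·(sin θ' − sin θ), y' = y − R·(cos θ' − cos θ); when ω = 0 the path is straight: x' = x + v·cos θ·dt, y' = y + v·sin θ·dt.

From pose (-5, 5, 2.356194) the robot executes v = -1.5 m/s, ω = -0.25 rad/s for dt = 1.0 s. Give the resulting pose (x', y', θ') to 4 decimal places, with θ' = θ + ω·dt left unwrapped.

θ' = 2.3562 + -0.25·1.0 = 2.1062
R = v/ω = -1.5/-0.25 = 6.0000
x' = -5 + 6.0000·(sin 2.1062 − sin 2.3562) = -4.0822
y' = 5 − 6.0000·(cos 2.1062 − cos 2.3562) = 3.8185

(-4.0822, 3.8185, 2.1062)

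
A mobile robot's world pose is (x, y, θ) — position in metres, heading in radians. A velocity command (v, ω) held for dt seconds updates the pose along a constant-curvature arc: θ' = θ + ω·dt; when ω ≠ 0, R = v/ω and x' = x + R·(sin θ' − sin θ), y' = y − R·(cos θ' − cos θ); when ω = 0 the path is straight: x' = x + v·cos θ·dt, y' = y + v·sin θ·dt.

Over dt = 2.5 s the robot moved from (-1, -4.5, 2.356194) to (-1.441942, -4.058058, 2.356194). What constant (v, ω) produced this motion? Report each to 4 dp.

Δθ = 2.356194 − 2.356194 = 0.000000
ω = Δθ/dt = 0.000000/2.5 = 0.0000
ω = 0 → v = (Δx·cos θ + Δy·sin θ)/dt = 0.2500

v = 0.2500, ω = 0.0000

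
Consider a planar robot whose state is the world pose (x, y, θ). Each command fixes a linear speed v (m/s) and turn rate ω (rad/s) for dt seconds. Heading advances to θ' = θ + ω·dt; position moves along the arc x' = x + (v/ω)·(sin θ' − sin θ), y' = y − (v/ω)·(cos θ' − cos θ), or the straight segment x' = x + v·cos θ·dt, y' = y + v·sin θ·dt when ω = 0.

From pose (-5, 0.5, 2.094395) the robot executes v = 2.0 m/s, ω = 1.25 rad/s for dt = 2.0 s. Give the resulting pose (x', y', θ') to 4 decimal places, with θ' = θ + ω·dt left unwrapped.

(-7.9745, -0.1116, 4.5944)

θ' = 2.0944 + 1.25·2.0 = 4.5944
R = v/ω = 2.0/1.25 = 1.6000
x' = -5 + 1.6000·(sin 4.5944 − sin 2.0944) = -7.9745
y' = 0.5 − 1.6000·(cos 4.5944 − cos 2.0944) = -0.1116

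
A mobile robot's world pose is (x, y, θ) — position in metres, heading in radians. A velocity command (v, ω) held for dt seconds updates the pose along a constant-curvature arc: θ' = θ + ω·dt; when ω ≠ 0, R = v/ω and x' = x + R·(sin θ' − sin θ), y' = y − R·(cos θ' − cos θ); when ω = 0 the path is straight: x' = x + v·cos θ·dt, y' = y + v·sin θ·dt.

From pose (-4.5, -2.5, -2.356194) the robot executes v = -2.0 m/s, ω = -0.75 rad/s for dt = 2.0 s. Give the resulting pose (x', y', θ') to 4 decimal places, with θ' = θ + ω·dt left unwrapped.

(-0.8669, -2.3713, -3.8562)

θ' = -2.3562 + -0.75·2.0 = -3.8562
R = v/ω = -2.0/-0.75 = 2.6667
x' = -4.5 + 2.6667·(sin -3.8562 − sin -2.3562) = -0.8669
y' = -2.5 − 2.6667·(cos -3.8562 − cos -2.3562) = -2.3713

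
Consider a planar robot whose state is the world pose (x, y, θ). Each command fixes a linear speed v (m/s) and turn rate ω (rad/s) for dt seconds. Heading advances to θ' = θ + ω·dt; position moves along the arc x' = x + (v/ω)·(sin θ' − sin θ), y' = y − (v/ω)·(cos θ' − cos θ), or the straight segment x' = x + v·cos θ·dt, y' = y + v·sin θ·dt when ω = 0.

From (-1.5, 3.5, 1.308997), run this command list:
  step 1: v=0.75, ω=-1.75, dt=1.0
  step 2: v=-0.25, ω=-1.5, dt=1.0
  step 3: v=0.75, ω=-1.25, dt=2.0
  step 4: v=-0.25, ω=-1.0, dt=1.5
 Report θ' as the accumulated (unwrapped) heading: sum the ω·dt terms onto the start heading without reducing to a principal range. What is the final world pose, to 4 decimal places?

(-2.2817, 3.7414, -5.9410)

step 1: θ'=-0.4410 (R=-0.4286) → pose (-0.9031, 3.7766, -0.4410)
step 2: θ'=-1.9410 (R=0.1667) → pose (-0.9873, 3.9877, -1.9410)
step 3: θ'=-4.4410 (R=-0.6000) → pose (-2.1247, 4.0439, -4.4410)
step 4: θ'=-5.9410 (R=0.2500) → pose (-2.2817, 3.7414, -5.9410)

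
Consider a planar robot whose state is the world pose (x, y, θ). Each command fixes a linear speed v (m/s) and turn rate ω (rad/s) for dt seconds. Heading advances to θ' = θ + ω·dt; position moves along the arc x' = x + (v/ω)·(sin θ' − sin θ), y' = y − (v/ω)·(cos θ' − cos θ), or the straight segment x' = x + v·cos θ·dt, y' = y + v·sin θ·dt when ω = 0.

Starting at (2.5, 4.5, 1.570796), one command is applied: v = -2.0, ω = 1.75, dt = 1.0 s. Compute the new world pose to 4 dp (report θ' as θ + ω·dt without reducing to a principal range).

(3.8466, 3.3754, 3.3208)

θ' = 1.5708 + 1.75·1.0 = 3.3208
R = v/ω = -2.0/1.75 = -1.1429
x' = 2.5 + -1.1429·(sin 3.3208 − sin 1.5708) = 3.8466
y' = 4.5 − -1.1429·(cos 3.3208 − cos 1.5708) = 3.3754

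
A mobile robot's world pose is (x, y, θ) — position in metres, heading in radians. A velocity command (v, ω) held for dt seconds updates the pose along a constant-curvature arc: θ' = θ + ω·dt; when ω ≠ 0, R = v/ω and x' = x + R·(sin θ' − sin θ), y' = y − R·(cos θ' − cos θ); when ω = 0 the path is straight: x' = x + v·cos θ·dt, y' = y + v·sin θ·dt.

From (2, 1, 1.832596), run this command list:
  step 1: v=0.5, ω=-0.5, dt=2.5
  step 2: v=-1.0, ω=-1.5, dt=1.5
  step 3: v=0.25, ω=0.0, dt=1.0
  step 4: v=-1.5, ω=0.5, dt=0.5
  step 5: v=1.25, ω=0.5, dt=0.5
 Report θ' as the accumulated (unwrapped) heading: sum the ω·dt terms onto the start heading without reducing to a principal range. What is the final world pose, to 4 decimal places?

step 1: θ'=0.5826 (R=-1.0000) → pose (2.4157, 2.0939, 0.5826)
step 2: θ'=-1.6674 (R=0.6667) → pose (1.3854, 2.7149, -1.6674)
step 3: θ'=-1.6674 (straight) → pose (1.3613, 2.4660, -1.6674)
step 4: θ'=-1.4174 (R=-3.0000) → pose (1.3400, 3.2138, -1.4174)
step 5: θ'=-1.1674 (R=2.5000) → pose (1.5113, 2.6144, -1.1674)

(1.5113, 2.6144, -1.1674)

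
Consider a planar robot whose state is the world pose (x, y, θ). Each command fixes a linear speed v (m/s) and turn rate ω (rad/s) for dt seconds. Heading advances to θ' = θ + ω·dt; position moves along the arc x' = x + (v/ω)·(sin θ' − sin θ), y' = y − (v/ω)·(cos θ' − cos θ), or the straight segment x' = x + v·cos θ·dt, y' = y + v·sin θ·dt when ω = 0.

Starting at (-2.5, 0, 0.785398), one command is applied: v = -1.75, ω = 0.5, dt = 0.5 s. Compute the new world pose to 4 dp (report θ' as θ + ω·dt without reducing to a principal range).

θ' = 0.7854 + 0.5·0.5 = 1.0354
R = v/ω = -1.75/0.5 = -3.5000
x' = -2.5 + -3.5000·(sin 1.0354 − sin 0.7854) = -3.0354
y' = 0 − -3.5000·(cos 1.0354 − cos 0.7854) = -0.6892

(-3.0354, -0.6892, 1.0354)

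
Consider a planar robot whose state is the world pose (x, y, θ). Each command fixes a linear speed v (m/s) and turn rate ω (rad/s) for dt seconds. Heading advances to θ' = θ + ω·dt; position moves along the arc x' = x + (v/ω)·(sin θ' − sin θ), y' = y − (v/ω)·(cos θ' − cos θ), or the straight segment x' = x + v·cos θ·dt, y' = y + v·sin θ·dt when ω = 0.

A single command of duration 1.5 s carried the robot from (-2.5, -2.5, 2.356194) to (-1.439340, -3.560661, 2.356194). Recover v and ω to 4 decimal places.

v = -1.0000, ω = 0.0000

Δθ = 2.356194 − 2.356194 = 0.000000
ω = Δθ/dt = 0.000000/1.5 = 0.0000
ω = 0 → v = (Δx·cos θ + Δy·sin θ)/dt = -1.0000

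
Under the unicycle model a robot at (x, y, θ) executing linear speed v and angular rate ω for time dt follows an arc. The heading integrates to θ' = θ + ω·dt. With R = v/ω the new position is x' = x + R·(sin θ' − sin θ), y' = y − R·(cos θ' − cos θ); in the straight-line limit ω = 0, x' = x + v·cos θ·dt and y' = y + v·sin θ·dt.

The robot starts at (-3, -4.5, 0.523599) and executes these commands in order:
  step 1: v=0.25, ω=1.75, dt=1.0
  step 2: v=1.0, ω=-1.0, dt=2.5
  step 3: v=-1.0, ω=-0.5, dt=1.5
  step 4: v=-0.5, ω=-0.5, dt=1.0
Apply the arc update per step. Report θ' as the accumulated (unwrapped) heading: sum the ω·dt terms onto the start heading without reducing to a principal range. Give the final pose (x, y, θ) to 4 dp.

step 1: θ'=2.2736 (R=0.1429) → pose (-2.9624, -4.2839, 2.2736)
step 2: θ'=-0.2264 (R=-1.0000) → pose (-1.9749, -2.6631, -0.2264)
step 3: θ'=-0.9764 (R=2.0000) → pose (-3.1829, -1.8342, -0.9764)
step 4: θ'=-1.4764 (R=1.0000) → pose (-3.3500, -1.3684, -1.4764)

(-3.3500, -1.3684, -1.4764)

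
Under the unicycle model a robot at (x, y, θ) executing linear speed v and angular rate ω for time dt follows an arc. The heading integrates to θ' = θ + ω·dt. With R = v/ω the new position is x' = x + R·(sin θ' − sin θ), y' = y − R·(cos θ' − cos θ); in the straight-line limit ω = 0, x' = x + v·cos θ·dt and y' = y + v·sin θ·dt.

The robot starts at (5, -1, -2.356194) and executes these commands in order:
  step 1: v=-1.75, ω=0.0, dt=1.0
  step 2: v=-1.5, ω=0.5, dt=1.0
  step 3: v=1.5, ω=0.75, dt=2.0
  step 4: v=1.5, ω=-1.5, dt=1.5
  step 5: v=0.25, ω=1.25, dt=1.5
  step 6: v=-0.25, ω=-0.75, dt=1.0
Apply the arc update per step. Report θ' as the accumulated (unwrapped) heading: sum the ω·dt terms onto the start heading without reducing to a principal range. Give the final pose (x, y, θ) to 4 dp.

step 1: θ'=-2.3562 (straight) → pose (6.2374, 0.2374, -2.3562)
step 2: θ'=-1.8562 (R=-3.0000) → pose (6.9948, 1.5141, -1.8562)
step 3: θ'=-0.3562 (R=2.0000) → pose (8.2164, -0.9234, -0.3562)
step 4: θ'=-2.6062 (R=-1.0000) → pose (8.3779, -2.7207, -2.6062)
step 5: θ'=-0.7312 (R=0.2000) → pose (8.3464, -3.0416, -0.7312)
step 6: θ'=-1.4812 (R=0.3333) → pose (8.2370, -2.8233, -1.4812)

(8.2370, -2.8233, -1.4812)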